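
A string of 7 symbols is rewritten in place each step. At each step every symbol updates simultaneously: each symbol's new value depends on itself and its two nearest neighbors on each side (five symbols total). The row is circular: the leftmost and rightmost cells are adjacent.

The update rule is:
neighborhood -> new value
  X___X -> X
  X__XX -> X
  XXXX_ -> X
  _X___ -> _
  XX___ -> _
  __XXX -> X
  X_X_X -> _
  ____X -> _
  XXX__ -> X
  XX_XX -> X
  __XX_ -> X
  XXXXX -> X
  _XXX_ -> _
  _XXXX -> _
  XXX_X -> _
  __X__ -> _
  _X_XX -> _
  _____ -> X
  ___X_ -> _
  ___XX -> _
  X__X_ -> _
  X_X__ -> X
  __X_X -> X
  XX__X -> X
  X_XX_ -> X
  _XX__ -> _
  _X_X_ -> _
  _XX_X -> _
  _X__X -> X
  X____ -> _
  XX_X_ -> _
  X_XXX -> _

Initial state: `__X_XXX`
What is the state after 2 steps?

__X_X_X

step 1: X_X___X
step 2: __X_X_X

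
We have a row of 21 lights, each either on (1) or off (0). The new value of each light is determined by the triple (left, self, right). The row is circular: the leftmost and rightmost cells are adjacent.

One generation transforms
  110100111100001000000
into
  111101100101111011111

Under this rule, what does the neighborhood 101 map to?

At position 2 the neighborhood is 101; the next row has 1 there.

1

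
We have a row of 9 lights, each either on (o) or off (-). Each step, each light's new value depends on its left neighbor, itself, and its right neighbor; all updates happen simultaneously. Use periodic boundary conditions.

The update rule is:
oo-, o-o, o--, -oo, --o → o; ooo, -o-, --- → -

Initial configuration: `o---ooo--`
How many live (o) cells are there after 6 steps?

step 1: -o-oo-ooo
step 2: o-ooooo-o
step 3: ooo---ooo
step 4: --oo-oo--
step 5: -ooooooo-
step 6: oo-----oo
count of o: 4

4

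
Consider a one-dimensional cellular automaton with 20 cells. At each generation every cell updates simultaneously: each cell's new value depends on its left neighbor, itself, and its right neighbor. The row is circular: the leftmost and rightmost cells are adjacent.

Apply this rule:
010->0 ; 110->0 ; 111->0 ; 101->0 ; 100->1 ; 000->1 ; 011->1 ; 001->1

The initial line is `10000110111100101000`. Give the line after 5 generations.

01111100100011000111
01000011011110111100
10111110010000100011
00100001101111011110
11011111001000010001

11011111001000010001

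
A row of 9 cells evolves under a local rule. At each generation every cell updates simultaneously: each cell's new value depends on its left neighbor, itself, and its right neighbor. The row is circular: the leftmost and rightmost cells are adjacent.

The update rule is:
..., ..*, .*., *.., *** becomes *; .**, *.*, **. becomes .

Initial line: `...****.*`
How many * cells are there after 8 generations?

***.**..*
**....**.
..****...
**.**.***
*......**
.******.*
..****..*
**.**.***
count of *: 7

7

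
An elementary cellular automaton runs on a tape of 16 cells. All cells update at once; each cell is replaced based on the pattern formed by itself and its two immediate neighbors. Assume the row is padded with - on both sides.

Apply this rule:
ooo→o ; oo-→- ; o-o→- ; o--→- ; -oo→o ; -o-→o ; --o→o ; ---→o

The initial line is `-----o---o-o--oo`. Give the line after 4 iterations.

ooo--oo--oo--o-o

oooooo-ooo-o-oo-
ooooo--oo--o-o--
oooo--oo--oo-o-o
ooo--oo--oo--o-o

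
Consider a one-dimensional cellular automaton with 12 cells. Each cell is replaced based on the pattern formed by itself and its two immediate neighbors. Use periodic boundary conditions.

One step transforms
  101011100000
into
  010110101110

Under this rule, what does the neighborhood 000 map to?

1

At position 8 the neighborhood is 000; the next row has 1 there.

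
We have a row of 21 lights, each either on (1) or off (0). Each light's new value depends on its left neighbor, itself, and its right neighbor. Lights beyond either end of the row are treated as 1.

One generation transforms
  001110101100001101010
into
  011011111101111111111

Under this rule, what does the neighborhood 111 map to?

0

At position 3 the neighborhood is 111; the next row has 0 there.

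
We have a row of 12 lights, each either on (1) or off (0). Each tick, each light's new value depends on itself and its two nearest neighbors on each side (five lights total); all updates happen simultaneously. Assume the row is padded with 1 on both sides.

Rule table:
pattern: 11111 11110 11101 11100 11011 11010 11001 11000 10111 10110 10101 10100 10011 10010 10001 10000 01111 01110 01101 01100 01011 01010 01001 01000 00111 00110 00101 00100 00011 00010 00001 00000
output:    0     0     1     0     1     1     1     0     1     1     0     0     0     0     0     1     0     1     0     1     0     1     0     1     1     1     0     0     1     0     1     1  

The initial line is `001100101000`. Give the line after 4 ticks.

tick 1: 101110010101
tick 2: 111101001001
tick 3: 000110000001
tick 4: 001110111111

001110111111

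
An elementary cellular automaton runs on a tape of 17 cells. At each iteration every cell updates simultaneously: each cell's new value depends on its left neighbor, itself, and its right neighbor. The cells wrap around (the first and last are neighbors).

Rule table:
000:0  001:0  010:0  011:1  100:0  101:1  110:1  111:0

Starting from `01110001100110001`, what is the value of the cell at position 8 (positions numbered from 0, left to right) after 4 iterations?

11010001100110000
11100001100110000
10100001100110000
01000001100110000
position 8 holds 1

1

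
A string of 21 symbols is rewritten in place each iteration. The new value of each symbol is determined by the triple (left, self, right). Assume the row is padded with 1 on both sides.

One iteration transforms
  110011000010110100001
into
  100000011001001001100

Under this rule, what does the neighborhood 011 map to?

0

At position 4 the neighborhood is 011; the next row has 0 there.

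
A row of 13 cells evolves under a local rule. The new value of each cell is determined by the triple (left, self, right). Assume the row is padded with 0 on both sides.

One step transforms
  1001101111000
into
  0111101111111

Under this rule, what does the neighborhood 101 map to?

At position 5 the neighborhood is 101; the next row has 0 there.

0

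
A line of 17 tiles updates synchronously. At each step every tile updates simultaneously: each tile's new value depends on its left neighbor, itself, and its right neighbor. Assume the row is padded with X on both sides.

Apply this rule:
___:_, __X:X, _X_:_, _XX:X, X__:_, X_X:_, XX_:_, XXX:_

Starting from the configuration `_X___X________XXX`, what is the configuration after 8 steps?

____X________XX__
___X________XX__X
__X________XX__XX
_X________XX__XX_
_________XX__XX__
________XX__XX__X
_______XX__XX__XX
______XX__XX__XX_

______XX__XX__XX_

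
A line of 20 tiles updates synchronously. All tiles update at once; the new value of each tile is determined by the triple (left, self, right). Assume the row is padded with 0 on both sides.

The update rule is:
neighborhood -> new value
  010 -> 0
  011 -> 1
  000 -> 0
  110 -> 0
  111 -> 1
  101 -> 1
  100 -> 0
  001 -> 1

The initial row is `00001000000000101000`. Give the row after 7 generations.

00010000000001010000
00100000000010100000
01000000000101000000
10000000001010000000
00000000010100000000
00000000101000000000
00000001010000000000

00000001010000000000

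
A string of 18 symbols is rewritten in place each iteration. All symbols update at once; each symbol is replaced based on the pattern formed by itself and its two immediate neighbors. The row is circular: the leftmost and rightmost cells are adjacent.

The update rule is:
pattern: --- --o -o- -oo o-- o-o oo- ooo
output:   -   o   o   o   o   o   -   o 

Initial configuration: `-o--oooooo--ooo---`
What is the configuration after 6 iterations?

oooo-oooo-oooooooo

iteration 1: ooooooooo-oooo-o--
iteration 2: oooooooo-oooo-oooo
iteration 3: ooooooo-oooo-ooooo
iteration 4: oooooo-oooo-oooooo
iteration 5: ooooo-oooo-ooooooo
iteration 6: oooo-oooo-oooooooo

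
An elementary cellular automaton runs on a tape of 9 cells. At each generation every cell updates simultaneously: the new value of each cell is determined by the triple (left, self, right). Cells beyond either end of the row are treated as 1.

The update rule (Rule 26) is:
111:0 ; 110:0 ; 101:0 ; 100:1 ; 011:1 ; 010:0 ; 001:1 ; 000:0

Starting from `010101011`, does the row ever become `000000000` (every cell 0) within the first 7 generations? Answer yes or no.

000000010
100000100
010001011
001010010
110001100
001011011
110010010
generation 7 is 110010010, still not uniform 0

no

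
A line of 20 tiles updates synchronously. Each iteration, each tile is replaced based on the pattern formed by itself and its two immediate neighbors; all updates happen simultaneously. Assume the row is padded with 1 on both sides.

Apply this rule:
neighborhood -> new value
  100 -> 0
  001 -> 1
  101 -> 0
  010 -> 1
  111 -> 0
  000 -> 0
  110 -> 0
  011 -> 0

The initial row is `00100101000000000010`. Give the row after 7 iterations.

00110000000110011001

01101101000000000110
00000001000000001000
00000011000000011001
00000100000000100010
00001100000001100110
00010000000010001000
00110000000110011001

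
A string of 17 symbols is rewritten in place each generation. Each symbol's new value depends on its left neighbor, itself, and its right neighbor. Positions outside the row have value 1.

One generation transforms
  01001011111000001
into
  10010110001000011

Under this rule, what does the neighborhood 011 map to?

At position 6 the neighborhood is 011; the next row has 1 there.

1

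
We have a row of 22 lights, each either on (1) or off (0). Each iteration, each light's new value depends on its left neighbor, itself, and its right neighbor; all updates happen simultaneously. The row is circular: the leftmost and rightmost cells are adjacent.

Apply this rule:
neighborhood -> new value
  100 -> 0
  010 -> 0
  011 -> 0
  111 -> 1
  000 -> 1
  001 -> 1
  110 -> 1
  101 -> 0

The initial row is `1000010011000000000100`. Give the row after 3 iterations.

1000100011110111111000

0011100101011111111001
0101101000001111111010
1000100011110111111000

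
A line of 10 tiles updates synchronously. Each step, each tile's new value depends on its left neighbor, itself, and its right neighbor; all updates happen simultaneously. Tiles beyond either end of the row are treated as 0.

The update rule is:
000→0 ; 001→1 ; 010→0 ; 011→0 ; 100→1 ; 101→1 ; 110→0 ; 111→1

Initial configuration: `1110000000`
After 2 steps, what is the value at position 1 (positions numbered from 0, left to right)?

0

step 1: 0101000000
step 2: 1010100000
position 1 holds 0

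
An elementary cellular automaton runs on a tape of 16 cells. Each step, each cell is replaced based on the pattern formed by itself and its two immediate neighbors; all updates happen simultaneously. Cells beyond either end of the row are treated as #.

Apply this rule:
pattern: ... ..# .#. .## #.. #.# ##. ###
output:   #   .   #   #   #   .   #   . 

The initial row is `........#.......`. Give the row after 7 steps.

#######.#######.
......#.#.....#.
#####.#.#####.#.
....#.#.#...#.#.
###.#.#.###.#.#.
..#.#.#.#.#.#.#.
#.#.#.#.#.#.#.#.

#.#.#.#.#.#.#.#.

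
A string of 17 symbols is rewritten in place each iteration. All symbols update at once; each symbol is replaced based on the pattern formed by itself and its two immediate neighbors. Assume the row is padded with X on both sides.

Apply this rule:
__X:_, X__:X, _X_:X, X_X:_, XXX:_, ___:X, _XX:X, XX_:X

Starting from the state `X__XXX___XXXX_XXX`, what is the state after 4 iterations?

XX_X_XXX_X__X_X__
_X_X_X_X_XX_X_XX_
_X_X_X_X_XX_X_XX_  (fixed point — unchanged through iteration 4)

_X_X_X_X_XX_X_XX_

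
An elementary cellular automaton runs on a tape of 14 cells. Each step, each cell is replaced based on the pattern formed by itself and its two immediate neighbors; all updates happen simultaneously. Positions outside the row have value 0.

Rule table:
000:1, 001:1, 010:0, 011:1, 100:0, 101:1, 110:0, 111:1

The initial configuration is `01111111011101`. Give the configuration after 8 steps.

01110100100100

step 1: 11111110111010
step 2: 11111101110100
step 3: 11111011101001
step 4: 11110111010010
step 5: 11101110100100
step 6: 11011101001001
step 7: 10111010010010
step 8: 01110100100100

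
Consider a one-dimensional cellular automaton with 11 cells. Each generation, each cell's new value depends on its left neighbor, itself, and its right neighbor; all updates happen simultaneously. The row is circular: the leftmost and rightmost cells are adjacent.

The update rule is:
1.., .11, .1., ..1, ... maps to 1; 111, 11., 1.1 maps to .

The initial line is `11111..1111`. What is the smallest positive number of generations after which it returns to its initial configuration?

22

.....111...
111111..111
......111..
1111111..11
.......111.
11111111..1
........111
111111111..
1........11
.111111111.
11........1
..111111111
111........
1..11111111
.111.......
11..1111111
..111......
111..111111
...111.....
1111..11111
....111....
11111..1111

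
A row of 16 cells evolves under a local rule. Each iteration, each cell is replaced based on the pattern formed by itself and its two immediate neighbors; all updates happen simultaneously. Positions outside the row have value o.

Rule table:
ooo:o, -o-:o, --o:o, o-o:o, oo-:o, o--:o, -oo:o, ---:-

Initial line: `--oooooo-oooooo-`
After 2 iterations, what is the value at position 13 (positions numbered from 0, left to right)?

oooooooooooooooo
oooooooooooooooo
position 13 holds o

o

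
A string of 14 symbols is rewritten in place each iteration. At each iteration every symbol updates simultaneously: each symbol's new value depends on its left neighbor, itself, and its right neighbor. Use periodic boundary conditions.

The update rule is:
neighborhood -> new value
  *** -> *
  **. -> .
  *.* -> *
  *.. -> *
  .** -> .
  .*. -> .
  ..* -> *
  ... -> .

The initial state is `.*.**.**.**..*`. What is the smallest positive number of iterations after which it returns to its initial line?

iteration 1: *.*..*..*..**.
iteration 2: .*.**.**.**..*

2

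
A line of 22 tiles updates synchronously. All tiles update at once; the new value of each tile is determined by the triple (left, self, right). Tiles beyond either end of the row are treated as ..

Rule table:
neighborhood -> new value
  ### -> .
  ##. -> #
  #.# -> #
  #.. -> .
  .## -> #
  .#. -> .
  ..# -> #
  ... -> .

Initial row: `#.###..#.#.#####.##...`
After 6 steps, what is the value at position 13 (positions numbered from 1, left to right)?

.

.##.#.#.#.##...####...
####.#.#.###..##..#...
#..##.#.##.#.###.#....
..####.####.##.##.....
.##..###..#######.....
###.##.#.##.....#.....
position 13 holds .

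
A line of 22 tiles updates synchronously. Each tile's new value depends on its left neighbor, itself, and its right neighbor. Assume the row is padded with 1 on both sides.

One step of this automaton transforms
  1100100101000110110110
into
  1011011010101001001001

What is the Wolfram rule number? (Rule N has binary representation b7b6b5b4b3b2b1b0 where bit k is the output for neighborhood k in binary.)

178

position 0: 111 → 1  (bit 7 = 1)
position 1: 110 → 0  (bit 6 = 0)
position 8: 101 → 1  (bit 5 = 1)
position 2: 100 → 1  (bit 4 = 1)
position 13: 011 → 0  (bit 3 = 0)
position 4: 010 → 0  (bit 2 = 0)
position 3: 001 → 1  (bit 1 = 1)
position 11: 000 → 0  (bit 0 = 0)
bits b7..b0 = 10110010 = 178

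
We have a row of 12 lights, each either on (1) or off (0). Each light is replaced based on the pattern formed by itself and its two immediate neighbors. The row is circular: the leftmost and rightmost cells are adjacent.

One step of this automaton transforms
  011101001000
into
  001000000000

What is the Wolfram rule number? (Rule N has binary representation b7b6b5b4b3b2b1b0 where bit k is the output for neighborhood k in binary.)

128

position 2: 111 → 1  (bit 7 = 1)
position 3: 110 → 0  (bit 6 = 0)
position 4: 101 → 0  (bit 5 = 0)
position 6: 100 → 0  (bit 4 = 0)
position 1: 011 → 0  (bit 3 = 0)
position 5: 010 → 0  (bit 2 = 0)
position 0: 001 → 0  (bit 1 = 0)
position 10: 000 → 0  (bit 0 = 0)
bits b7..b0 = 10000000 = 128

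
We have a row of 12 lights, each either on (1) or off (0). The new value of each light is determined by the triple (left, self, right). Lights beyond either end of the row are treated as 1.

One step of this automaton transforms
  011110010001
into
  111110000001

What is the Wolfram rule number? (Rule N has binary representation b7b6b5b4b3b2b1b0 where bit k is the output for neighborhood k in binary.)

position 2: 111 → 1  (bit 7 = 1)
position 4: 110 → 1  (bit 6 = 1)
position 0: 101 → 1  (bit 5 = 1)
position 5: 100 → 0  (bit 4 = 0)
position 1: 011 → 1  (bit 3 = 1)
position 7: 010 → 0  (bit 2 = 0)
position 6: 001 → 0  (bit 1 = 0)
position 9: 000 → 0  (bit 0 = 0)
bits b7..b0 = 11101000 = 232

232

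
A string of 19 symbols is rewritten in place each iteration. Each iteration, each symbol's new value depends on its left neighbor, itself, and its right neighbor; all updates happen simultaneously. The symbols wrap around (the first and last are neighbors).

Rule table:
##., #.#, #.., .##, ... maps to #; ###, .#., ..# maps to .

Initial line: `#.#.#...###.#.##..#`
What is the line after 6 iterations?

..###.######.###...

##.#.##.#.##.####.#
.##.####.#####..###
#####..###...##.#.#
....##.#.###.###.##
###.###.##.###.####
..###.######.###...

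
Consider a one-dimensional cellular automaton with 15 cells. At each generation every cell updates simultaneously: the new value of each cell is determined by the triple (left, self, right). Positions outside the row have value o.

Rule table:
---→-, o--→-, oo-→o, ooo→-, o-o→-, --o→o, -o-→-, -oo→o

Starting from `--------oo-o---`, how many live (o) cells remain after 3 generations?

5

generation 1: -------ooo----o
generation 2: ------oo-o---oo
generation 3: -----ooo----oo-
count of o: 5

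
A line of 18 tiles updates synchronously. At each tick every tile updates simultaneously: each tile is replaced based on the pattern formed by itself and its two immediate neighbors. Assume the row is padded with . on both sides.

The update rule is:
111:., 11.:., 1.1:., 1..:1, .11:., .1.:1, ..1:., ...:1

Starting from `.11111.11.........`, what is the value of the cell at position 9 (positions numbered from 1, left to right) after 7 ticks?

1

tick 1: .........111111111
tick 2: 11111111..........
tick 3: ........1111111111
tick 4: 1111111...........
tick 5: .......11111111111
tick 6: 111111............
tick 7: ......111111111111
position 9 holds 1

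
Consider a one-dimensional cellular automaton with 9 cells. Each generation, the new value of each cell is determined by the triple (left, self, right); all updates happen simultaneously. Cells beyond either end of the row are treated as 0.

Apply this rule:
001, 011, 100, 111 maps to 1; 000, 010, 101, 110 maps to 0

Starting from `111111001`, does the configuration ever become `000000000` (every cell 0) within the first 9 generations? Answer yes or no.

no

111110110
111100101
111011000
110010100
101100010
001010101
010000000
101000000
000100000
generation 9 is 000100000, still not uniform 0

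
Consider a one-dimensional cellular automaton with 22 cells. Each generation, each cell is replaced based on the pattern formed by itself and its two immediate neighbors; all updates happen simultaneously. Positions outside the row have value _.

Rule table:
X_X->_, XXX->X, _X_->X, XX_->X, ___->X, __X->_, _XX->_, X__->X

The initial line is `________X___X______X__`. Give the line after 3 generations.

XXXXXXX_XXX_XXXXXX_XXX
_XXXXXX__XX__XXXXX__XX
__XXXXXX__XX__XXXXX__X

__XXXXXX__XX__XXXXX__X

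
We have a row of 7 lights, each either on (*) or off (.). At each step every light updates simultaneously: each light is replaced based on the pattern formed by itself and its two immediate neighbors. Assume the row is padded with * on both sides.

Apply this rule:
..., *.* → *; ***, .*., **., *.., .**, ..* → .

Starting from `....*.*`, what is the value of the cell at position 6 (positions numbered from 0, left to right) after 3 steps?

.**..*.
*.....*
..***..
position 6 holds .

.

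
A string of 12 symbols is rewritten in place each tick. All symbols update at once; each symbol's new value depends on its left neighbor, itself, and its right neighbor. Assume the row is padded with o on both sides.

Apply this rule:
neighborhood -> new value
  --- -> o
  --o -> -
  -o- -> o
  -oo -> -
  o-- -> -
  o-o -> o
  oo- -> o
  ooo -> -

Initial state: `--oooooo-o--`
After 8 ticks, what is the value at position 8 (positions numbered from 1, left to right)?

-

-------ooo--
-ooooo---o--
o----o-o-o--
o-oo-ooooo--
oo-oo----o--
-oo-o-oo-o--
o-oooo-ooo--
oo---oo--o--
position 8 holds -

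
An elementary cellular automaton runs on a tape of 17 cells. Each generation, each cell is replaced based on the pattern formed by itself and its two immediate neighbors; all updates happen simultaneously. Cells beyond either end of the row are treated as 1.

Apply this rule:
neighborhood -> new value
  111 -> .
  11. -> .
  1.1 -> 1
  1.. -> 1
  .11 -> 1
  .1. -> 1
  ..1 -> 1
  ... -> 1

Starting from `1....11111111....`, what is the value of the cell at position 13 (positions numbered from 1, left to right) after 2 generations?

.11111.......1111
11....11111111...
position 13 holds 1

1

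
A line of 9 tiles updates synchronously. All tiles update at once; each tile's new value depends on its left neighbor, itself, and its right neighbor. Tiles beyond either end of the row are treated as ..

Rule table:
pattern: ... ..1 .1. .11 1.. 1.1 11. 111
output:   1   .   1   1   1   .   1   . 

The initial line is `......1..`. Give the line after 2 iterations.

1...1.1.1

11111.111
1...1.1.1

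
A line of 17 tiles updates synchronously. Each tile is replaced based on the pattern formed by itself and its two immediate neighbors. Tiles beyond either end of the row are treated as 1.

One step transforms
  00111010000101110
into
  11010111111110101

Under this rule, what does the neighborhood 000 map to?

At position 8 the neighborhood is 000; the next row has 1 there.

1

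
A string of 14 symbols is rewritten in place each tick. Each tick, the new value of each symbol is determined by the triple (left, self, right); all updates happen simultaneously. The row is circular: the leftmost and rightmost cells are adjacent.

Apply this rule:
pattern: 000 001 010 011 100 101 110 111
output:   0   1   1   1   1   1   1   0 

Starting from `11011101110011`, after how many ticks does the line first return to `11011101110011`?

tick 1: 01110111011110
tick 2: 11011101110011

2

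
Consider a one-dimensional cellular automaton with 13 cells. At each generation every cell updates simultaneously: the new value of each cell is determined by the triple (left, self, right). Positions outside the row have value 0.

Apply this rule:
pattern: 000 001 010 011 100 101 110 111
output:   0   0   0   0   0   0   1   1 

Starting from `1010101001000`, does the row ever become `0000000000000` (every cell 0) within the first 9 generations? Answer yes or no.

yes

generation 1: 0000000000000
all cells are 0 at generation 1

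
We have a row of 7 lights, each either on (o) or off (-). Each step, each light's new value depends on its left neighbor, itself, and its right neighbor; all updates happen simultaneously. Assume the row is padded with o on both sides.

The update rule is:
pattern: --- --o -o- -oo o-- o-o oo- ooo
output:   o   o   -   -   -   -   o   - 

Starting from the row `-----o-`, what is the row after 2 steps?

----o-o

-oooo--
----o-o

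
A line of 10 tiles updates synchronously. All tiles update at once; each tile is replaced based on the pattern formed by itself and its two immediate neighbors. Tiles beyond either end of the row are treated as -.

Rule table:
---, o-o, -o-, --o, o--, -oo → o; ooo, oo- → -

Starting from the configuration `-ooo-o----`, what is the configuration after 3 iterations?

ooo--ooooo

oo--oooooo
o-ooo-----
ooo--ooooo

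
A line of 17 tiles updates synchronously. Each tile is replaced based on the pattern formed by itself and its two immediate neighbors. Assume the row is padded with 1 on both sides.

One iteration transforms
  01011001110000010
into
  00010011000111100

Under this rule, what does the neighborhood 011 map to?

1

At position 3 the neighborhood is 011; the next row has 1 there.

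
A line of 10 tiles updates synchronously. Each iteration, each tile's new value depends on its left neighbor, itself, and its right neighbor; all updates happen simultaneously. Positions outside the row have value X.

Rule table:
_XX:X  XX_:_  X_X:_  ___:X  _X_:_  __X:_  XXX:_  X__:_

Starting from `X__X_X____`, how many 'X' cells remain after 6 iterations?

_______XX_
_XXXXX_X__
_X________
___XXXXXX_
_X_X______
_____XXXX_
count of X: 4

4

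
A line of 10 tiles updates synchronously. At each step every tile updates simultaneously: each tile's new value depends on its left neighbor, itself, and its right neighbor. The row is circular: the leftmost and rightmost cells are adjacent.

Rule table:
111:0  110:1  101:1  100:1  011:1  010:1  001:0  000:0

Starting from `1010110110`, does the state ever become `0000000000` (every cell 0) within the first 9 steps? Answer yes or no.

step 1: 1111111111
step 2: 0000000000
all cells are 0 at step 2

yes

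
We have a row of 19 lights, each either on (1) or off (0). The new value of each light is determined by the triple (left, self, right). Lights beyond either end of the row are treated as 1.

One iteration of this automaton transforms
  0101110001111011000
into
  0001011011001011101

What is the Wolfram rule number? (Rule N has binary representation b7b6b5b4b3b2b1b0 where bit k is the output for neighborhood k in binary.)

90

position 4: 111 → 0  (bit 7 = 0)
position 5: 110 → 1  (bit 6 = 1)
position 0: 101 → 0  (bit 5 = 0)
position 6: 100 → 1  (bit 4 = 1)
position 3: 011 → 1  (bit 3 = 1)
position 1: 010 → 0  (bit 2 = 0)
position 8: 001 → 1  (bit 1 = 1)
position 7: 000 → 0  (bit 0 = 0)
bits b7..b0 = 01011010 = 90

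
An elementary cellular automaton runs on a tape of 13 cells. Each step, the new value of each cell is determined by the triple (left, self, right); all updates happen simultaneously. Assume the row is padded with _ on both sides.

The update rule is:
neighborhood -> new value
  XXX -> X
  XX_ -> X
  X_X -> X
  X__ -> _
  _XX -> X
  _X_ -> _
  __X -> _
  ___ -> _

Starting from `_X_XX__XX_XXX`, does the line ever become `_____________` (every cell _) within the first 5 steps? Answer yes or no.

no

step 1: __XXX__XXXXXX
step 2: __XXX__XXXXXX  (fixed point — unchanged through step 5)
step 5 is __XXX__XXXXXX, still not uniform _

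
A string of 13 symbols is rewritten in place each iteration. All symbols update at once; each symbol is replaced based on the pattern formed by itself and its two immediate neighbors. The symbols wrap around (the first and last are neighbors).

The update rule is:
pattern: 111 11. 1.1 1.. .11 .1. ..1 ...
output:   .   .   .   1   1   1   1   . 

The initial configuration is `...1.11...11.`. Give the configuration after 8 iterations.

....1.1......

..11.1.1.11.1
111..1.1.1..1
...111.1.1111
1.11...1.1...
1.1.1.11.11.1
..1.1.1..1..1
111.1.1111111
....1.1......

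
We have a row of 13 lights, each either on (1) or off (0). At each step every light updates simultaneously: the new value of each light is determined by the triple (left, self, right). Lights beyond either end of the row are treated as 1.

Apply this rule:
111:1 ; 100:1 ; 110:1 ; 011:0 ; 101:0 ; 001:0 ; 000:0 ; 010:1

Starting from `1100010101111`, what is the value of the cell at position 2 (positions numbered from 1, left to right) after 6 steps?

1

1110010100111
1111010110011
1111010011001
1111011001100
1111001100110
1111100110010
position 2 holds 1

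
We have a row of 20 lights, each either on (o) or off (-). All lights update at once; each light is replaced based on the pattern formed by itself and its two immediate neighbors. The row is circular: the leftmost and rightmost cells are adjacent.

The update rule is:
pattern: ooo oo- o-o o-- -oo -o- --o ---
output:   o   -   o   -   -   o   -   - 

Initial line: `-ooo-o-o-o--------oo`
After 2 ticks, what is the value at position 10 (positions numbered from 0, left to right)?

tick 1: o-o-oooooo----------
tick 2: oooo-oooo-----------
position 10 holds -

-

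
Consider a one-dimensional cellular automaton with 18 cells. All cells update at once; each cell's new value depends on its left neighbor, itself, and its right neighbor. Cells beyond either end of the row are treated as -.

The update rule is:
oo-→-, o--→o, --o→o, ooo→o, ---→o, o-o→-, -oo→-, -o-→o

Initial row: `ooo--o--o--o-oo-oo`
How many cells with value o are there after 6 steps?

15

step 1: -o-ooooooooo------
step 2: oo--ooooooo-oooooo
step 3: --oo-ooooo---oooo-
step 4: oo----ooo-ooo-oo-o
step 5: --oooo-o---o-----o
step 6: oo-oo--ooooooooooo
count of o: 15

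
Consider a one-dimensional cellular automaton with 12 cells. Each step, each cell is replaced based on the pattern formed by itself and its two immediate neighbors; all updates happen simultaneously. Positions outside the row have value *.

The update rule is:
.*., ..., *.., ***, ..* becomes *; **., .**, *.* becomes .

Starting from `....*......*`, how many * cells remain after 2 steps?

10

***********.
**********..
count of *: 10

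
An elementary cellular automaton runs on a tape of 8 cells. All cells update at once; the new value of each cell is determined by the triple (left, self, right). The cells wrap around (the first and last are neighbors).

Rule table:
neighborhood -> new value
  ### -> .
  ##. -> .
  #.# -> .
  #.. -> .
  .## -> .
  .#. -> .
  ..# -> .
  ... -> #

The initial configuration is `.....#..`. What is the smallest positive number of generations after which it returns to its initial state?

2

####...#
.....#..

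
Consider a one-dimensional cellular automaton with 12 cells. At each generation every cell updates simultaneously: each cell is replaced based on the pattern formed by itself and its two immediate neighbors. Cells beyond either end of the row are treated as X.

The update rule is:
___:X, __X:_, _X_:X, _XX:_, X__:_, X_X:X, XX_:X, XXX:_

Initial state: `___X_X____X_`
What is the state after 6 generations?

____X_XX_X__

_X_XXX_XX_XX
XXX__XX_XX__
__X___XX_X__
__X_X__XXX__
__XXX____X__
____X_XX_X__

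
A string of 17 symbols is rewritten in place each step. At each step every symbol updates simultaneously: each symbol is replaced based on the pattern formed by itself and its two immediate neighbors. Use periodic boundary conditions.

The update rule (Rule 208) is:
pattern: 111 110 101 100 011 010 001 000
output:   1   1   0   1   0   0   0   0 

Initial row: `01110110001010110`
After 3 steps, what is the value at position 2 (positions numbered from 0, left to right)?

0

00110011000000011
10011001100000001
11001100110000000
position 2 holds 0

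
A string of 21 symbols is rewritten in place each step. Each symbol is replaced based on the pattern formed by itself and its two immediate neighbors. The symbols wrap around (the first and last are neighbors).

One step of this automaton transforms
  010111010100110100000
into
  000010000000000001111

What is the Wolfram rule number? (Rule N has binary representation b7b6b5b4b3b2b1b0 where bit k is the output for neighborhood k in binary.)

129

position 4: 111 → 1  (bit 7 = 1)
position 5: 110 → 0  (bit 6 = 0)
position 2: 101 → 0  (bit 5 = 0)
position 10: 100 → 0  (bit 4 = 0)
position 3: 011 → 0  (bit 3 = 0)
position 1: 010 → 0  (bit 2 = 0)
position 0: 001 → 0  (bit 1 = 0)
position 17: 000 → 1  (bit 0 = 1)
bits b7..b0 = 10000001 = 129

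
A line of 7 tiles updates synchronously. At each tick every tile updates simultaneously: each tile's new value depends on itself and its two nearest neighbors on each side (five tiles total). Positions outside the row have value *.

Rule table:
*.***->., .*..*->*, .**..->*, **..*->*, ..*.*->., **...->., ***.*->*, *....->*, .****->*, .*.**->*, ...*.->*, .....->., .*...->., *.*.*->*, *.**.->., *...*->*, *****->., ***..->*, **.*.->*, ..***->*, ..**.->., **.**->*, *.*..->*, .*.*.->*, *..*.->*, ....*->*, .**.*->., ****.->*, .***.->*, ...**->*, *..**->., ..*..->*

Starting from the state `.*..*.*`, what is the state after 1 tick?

****.*.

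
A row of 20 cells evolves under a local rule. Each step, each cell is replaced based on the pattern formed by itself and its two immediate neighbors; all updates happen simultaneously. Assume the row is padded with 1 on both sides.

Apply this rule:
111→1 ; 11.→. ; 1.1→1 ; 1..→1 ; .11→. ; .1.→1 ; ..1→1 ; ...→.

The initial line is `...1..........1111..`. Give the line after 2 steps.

.1.1.1......111..1.1

1.111........1.11.11
.1.1.1......111..1.1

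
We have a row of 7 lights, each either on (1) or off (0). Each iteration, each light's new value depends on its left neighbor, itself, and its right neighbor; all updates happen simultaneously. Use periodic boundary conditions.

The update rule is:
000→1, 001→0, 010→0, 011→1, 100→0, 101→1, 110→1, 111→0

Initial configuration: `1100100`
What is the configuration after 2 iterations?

iteration 1: 1100000
iteration 2: 1101110

1101110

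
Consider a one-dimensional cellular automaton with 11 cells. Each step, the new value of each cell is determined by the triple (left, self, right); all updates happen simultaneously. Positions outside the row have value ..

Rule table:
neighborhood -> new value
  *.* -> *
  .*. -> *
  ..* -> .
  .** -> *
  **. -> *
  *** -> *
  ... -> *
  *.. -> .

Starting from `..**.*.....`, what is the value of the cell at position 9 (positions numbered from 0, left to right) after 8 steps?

step 1: *.****.****
step 2: ***********
step 3: ***********  (fixed point — unchanged through step 8)
position 9 holds *

*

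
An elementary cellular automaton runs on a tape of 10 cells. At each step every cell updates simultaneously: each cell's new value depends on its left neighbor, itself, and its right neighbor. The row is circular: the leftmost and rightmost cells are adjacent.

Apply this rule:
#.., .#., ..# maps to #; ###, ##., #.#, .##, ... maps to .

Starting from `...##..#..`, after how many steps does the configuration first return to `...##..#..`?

6

..#..####.
.####....#
.....#..##
#...####..
##.#....##
...##..#..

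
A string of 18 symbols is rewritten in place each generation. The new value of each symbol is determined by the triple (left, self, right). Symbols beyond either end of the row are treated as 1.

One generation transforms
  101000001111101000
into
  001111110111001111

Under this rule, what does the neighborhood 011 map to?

At position 8 the neighborhood is 011; the next row has 0 there.

0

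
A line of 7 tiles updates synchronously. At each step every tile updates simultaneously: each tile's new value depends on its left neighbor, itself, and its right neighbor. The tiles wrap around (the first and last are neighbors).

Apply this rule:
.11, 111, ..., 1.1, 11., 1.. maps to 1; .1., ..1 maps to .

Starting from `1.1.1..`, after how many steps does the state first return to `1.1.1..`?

7

step 1: .1.1.1.
step 2: ..1.1.1
step 3: 1..1.1.
step 4: .1..1.1
step 5: 1.1..1.
step 6: .1.1..1
step 7: 1.1.1..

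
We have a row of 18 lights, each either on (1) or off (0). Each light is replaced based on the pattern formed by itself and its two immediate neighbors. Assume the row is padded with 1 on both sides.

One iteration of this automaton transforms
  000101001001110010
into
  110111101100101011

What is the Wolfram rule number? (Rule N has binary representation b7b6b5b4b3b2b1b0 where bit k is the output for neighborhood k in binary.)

181

position 12: 111 → 1  (bit 7 = 1)
position 13: 110 → 0  (bit 6 = 0)
position 4: 101 → 1  (bit 5 = 1)
position 0: 100 → 1  (bit 4 = 1)
position 11: 011 → 0  (bit 3 = 0)
position 3: 010 → 1  (bit 2 = 1)
position 2: 001 → 0  (bit 1 = 0)
position 1: 000 → 1  (bit 0 = 1)
bits b7..b0 = 10110101 = 181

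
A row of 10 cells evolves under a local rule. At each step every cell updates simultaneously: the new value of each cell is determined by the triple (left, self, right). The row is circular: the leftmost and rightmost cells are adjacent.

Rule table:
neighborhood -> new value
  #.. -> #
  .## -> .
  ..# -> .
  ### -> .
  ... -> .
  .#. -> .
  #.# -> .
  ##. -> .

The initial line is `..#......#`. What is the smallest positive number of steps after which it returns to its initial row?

10

#..#......
.#..#.....
..#..#....
...#..#...
....#..#..
.....#..#.
......#..#
#......#..
.#......#.
..#......#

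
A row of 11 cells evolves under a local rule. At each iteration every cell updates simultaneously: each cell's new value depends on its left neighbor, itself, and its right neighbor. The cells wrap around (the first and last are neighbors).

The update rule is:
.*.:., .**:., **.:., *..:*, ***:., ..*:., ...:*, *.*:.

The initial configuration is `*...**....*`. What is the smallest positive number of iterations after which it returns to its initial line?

22

iteration 1: .**...***..
iteration 2: ...**....**
iteration 3: **...***...
iteration 4: ..**....**.
iteration 5: *...***...*
iteration 6: .**....**..
iteration 7: ...***...**
iteration 8: **....**...
iteration 9: ..***...**.
iteration 10: *....**...*
iteration 11: .***...**..
iteration 12: ....**...**
iteration 13: ***...**...
iteration 14: ...**...**.
iteration 15: **...**...*
iteration 16: ..**...**..
iteration 17: *...**...**
iteration 18: .**...**...
iteration 19: ...**...***
iteration 20: **...**....
iteration 21: ..**...***.
iteration 22: *...**....*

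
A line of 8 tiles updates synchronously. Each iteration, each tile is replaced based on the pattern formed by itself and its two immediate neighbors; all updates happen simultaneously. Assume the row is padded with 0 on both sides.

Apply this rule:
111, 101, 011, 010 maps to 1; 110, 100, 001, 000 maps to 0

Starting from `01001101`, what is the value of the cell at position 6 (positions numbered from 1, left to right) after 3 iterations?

01001011
01001110
01001100
position 6 holds 1

1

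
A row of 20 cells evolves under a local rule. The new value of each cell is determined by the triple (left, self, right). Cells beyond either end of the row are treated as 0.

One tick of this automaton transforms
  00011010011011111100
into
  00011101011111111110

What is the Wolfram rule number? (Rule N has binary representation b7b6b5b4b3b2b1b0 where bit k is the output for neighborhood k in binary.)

248

position 13: 111 → 1  (bit 7 = 1)
position 4: 110 → 1  (bit 6 = 1)
position 5: 101 → 1  (bit 5 = 1)
position 7: 100 → 1  (bit 4 = 1)
position 3: 011 → 1  (bit 3 = 1)
position 6: 010 → 0  (bit 2 = 0)
position 2: 001 → 0  (bit 1 = 0)
position 0: 000 → 0  (bit 0 = 0)
bits b7..b0 = 11111000 = 248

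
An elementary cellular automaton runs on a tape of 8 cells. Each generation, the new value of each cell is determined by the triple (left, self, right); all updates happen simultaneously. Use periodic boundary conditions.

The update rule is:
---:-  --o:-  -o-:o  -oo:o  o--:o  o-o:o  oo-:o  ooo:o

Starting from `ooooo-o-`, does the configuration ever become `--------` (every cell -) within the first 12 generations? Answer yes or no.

oooooooo
oooooooo  (fixed point — unchanged through generation 12)
generation 12 is oooooooo, still not uniform -

no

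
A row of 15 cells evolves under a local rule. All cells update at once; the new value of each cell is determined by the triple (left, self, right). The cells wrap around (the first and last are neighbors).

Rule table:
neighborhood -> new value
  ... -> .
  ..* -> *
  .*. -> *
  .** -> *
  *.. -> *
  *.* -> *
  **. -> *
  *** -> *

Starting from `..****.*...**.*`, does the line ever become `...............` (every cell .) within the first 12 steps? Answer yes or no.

*********.*****
***************
***************  (fixed point — unchanged through step 12)
step 12 is ***************, still not uniform .

no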